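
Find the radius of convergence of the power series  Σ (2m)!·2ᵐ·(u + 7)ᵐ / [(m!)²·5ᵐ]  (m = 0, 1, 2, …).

By the ratio test, |a_{m+1}/a_m| = (2m+1)·(2m+2)/(m+1)² · 2/5 → 8/5.
Convergence for |u + 7| · 8/5 < 1, i.e. |u + 7| < 5/8. So R = 5/8.

R = 5/8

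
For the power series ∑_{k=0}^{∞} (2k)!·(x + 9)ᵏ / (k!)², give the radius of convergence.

R = 1/4

The ratio of consecutive coefficients is (2k+1)·(2k+2)/(k+1)² → 4.
Convergence for |x + 9| · 4 < 1, i.e. |x + 9| < 1/4. So R = 1/4.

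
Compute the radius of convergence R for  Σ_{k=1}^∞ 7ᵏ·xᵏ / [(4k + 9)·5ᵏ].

By the ratio test, |a_{k+1}/a_k| = [(4k + 9)/(4(k+1) + 9)] · 7/5 → 7/5.
Convergence for |x| · 7/5 < 1, i.e. |x| < 5/7. So R = 5/7.

R = 5/7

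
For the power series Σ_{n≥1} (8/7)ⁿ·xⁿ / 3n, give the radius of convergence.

Ratio test: |a_{n+1}/a_n| = [3n/3(n+1)] · 8/7 → 8/7 as n → ∞.
Thus R = 1/(8/7) = 7/8.

R = 7/8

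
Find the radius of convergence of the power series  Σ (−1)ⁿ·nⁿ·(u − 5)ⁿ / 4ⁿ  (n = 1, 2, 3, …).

R = 0

Applying the root test, |a_n|^(1/n) = n/4 → ∞.
The root grows without bound, so R = 0 (convergence only at u = 5).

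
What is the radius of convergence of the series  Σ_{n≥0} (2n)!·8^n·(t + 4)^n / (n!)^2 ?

Apply the ratio test: |a_{n+1}| / |a_n| = (2n+1)·(2n+2)/(n+1)² · 8, which tends to 32 as n → ∞.
The series converges when 32 · |t + 4| < 1, giving R = 1/32.

R = 1/32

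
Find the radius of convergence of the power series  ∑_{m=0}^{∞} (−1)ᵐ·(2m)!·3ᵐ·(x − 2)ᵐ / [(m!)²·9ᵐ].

Ratio test: |a_{m+1}/a_m| = (2m+1)·(2m+2)/(m+1)² · 3/9 → 4/3 as m → ∞.
Thus R = 1/(4/3) = 3/4.

R = 3/4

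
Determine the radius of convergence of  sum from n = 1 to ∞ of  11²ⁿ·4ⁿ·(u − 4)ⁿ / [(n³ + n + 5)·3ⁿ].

R = 3/484

By the ratio test, |a_{n+1}/a_n| = [(n³ + n + 5)/((n+1)³ + (n+1) + 5)] · 121·4/3 → 484/3.
Hence the series converges for |u − 4| < 1/(484/3) = 3/484, so the radius of convergence is 3/484.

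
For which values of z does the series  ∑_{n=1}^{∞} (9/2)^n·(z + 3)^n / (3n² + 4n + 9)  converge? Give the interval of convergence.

The ratio of consecutive coefficients is [(3n² + 4n + 9)/(3(n+1)² + 4(n+1) + 9)] · 9/2 → 9/2.
Convergence for |z + 3| · 9/2 < 1, i.e. |z + 3| < 2/9. So R = 2/9.
Endpoint z = -25/9: the terms are on the order of 1/n², so the series converges absolutely by comparison with the p-series (p = 2 > 1).
At z = -29/9: absolute convergence follows by limit comparison with Σ 1/n².

[-29/9, -25/9]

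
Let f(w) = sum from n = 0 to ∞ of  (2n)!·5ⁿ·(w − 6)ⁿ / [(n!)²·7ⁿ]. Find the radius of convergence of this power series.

R = 7/20

The ratio of consecutive coefficients is (2n+1)·(2n+2)/(n+1)² · 5/7 → 20/7.
Thus R = 1/(20/7) = 7/20.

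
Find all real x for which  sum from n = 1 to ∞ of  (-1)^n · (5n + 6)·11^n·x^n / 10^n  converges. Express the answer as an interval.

(-10/11, 10/11)

By the ratio test, |a_{n+1}/a_n| = [(5(n+1) + 6)/(5n + 6)] · 11/10 → 11/10.
Convergence for |x| · 11/10 < 1, i.e. |x| < 10/11. So R = 10/11.
When x = 10/11, the n-th term does not approach 0; divergence by the term test.
Check x = -10/11: the terms have absolute value of order n, which does not tend to 0, so the series diverges by the divergence test.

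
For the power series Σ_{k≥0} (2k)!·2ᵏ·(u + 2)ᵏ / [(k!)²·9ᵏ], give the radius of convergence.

R = 9/8

Apply the ratio test: |a_{k+1}| / |a_k| = (2k+1)·(2k+2)/(k+1)² · 2/9, which tends to 8/9 as k → ∞.
Hence the series converges for |u + 2| < 1/(8/9) = 9/8, so the radius of convergence is 9/8.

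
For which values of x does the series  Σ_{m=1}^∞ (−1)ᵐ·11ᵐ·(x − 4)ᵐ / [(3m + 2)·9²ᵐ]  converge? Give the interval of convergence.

The ratio of consecutive coefficients is [(3m + 2)/(3(m+1) + 2)] · 11/81 → 11/81.
Hence the series converges for |x − 4| < 1/(11/81) = 81/11, so the radius of convergence is 81/11.
At x = 125/11: convergence follows from the alternating series test (terms decrease monotonically to 0).
When x = -37/11, the terms are asymptotic to a nonzero constant times 1/m, so the series diverges by limit comparison with Σ 1/m.

(-37/11, 125/11]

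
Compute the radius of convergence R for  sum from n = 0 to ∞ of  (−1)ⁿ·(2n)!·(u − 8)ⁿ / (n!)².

R = 1/4

Apply the ratio test: |a_{n+1}| / |a_n| = (2n+1)·(2n+2)/(n+1)², which tends to 4 as n → ∞.
Convergence for |u − 8| · 4 < 1, i.e. |u − 8| < 1/4. So R = 1/4.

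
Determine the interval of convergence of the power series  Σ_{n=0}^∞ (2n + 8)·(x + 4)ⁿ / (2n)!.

(−∞, ∞)

By the ratio test, |a_{n+1}/a_n| = (2(n+1) + 8)/(2n + 8) · 1/[(2n+1)·(2n+2)] → 0.
Since the limit is 0 < 1 for every x, the series converges on all of ℝ and R = ∞.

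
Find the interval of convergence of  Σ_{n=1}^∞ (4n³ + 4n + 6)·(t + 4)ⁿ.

Ratio test: |a_{n+1}/a_n| = (4(n+1)³ + 4(n+1) + 6)/(4n³ + 4n + 6) → 1 as n → ∞.
Hence R = 1.
At t = -3: the n-th term does not approach 0; divergence by the term test.
At t = -5: the n-th term does not approach 0; divergence by the term test.

(-5, -3)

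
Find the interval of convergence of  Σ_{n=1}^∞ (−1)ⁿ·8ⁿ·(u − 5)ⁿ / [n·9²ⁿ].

Apply the ratio test: |a_{n+1}| / |a_n| = [n/(n+1)] · 8/81, which tends to 8/81 as n → ∞.
Hence the series converges for |u − 5| < 1/(8/81) = 81/8, so the radius of convergence is 81/8.
Endpoint u = 121/8: the terms alternate in sign and decrease monotonically to 0 in absolute value (size ~ c/n), so the alternating series test gives convergence.
Endpoint u = -41/8: the terms are asymptotic to a nonzero constant times 1/n, so the series diverges by limit comparison with Σ 1/n.

(-41/8, 121/8]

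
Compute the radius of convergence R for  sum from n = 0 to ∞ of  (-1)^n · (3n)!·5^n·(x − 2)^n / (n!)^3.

R = 1/135

By the ratio test, |a_{n+1}/a_n| = (3n+1)·(3n+2)·(3n+3)/(n+1)³ · 5 → 135.
Convergence for |x − 2| · 135 < 1, i.e. |x − 2| < 1/135. So R = 1/135.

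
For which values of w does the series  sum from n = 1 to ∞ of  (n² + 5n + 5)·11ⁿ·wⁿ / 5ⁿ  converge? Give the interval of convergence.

(-5/11, 5/11)

By the ratio test, |a_{n+1}/a_n| = [((n+1)² + 5(n+1) + 5)/(n² + 5n + 5)] · 11/5 → 11/5.
Hence the series converges for |w| < 1/(11/5) = 5/11, so the radius of convergence is 5/11.
When w = 5/11, the terms do not tend to 0, so the series diverges.
Endpoint w = -5/11: the terms have absolute value of order n², which does not tend to 0, so the series diverges by the divergence test.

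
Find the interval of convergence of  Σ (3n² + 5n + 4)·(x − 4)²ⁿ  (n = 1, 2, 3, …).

Apply the ratio test: |a_{n+1}| / |a_n| = (3(n+1)² + 5(n+1) + 4)/(3n² + 5n + 4), which tends to 1 as n → ∞.
Since the exponent of (x − 4) increases by 2 each term, convergence requires |x − 4|² < 1, hence R = 1.
At x = 5: the terms have absolute value of order n², which does not tend to 0, so the series diverges by the divergence test.
When x = 3, the terms do not tend to 0, so the series diverges.

(3, 5)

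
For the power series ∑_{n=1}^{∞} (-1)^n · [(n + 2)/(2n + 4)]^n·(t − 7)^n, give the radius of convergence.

R = 2

Root test: |a_n|^(1/n) = (n + 2)/(2n + 4) → 1/2.
Thus R = 1/(1/2) = 2.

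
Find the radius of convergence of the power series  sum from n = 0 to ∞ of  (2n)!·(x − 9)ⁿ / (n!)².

The ratio of consecutive coefficients is (2n+1)·(2n+2)/(n+1)² → 4.
The series converges when 4 · |x − 9| < 1, giving R = 1/4.

R = 1/4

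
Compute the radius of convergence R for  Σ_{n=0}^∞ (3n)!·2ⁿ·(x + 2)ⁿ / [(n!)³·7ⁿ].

R = 7/54

The ratio of consecutive coefficients is (3n+1)·(3n+2)·(3n+3)/(n+1)³ · 2/7 → 54/7.
Hence the series converges for |x + 2| < 1/(54/7) = 7/54, so the radius of convergence is 7/54.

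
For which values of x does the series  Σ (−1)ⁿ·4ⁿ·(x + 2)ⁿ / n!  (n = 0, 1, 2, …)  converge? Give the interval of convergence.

(−∞, ∞)

By the ratio test, |a_{n+1}/a_n| = 4 · 1/(n+1) → 0.
Since the limit is 0 < 1 for every x, the series converges on all of ℝ and R = ∞.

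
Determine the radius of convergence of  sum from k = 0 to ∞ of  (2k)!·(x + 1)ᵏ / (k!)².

R = 1/4

The ratio of consecutive coefficients is (2k+1)·(2k+2)/(k+1)² → 4.
The series converges when 4 · |x + 1| < 1, giving R = 1/4.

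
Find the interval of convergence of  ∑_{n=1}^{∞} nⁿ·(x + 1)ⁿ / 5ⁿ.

{-1}

Applying the root test, |a_n|^(1/n) = n/5 → ∞.
Since the n-th root of |a_n| is unbounded, the series converges only at x = -1; R = 0.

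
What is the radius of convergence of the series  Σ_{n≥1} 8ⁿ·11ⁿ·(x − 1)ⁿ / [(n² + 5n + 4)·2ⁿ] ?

The ratio of consecutive coefficients is [(n² + 5n + 4)/((n+1)² + 5(n+1) + 4)] · 8·11/2 → 44.
Convergence for |x − 1| · 44 < 1, i.e. |x − 1| < 1/44. So R = 1/44.

R = 1/44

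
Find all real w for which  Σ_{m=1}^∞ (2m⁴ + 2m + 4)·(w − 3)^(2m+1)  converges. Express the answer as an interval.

(2, 4)

Apply the ratio test: |a_{m+1}| / |a_m| = (2(m+1)⁴ + 2(m+1) + 4)/(2m⁴ + 2m + 4), which tends to 1 as m → ∞.
Successive powers of (w − 3) differ by 2, so the series converges when |w − 3|² · 1 < 1, i.e. |w − 3| < √(1) = 1. So R = 1.
At w = 4: the terms do not tend to 0, so the series diverges.
When w = 2, the terms have absolute value of order m⁴, which does not tend to 0, so the series diverges by the divergence test.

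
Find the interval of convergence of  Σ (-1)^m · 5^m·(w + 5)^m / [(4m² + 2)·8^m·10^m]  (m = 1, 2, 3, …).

Ratio test: |a_{m+1}/a_m| = [(4m² + 2)/(4(m+1)² + 2)] · 5/(8·10) → 1/16 as m → ∞.
The series converges when 1/16 · |w + 5| < 1, giving R = 16.
At w = 11: absolute convergence follows by limit comparison with Σ 1/m².
When w = -21, the series is dominated by a constant times Σ 1/m², which converges (p = 2 > 1).

[-21, 11]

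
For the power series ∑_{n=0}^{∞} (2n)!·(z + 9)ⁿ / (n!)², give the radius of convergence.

The ratio of consecutive coefficients is (2n+1)·(2n+2)/(n+1)² → 4.
Hence the series converges for |z + 9| < 1/(4) = 1/4, so the radius of convergence is 1/4.

R = 1/4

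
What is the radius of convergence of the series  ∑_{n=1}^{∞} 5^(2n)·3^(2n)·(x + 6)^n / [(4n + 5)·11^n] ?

R = 11/225

The ratio of consecutive coefficients is [(4n + 5)/(4(n+1) + 5)] · 25·9/11 → 225/11.
Thus R = 1/(225/11) = 11/225.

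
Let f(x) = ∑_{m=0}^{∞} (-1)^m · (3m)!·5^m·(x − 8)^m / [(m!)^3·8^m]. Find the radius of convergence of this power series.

R = 8/135

The ratio of consecutive coefficients is (3m+1)·(3m+2)·(3m+3)/(m+1)³ · 5/8 → 135/8.
The series converges when 135/8 · |x − 8| < 1, giving R = 8/135.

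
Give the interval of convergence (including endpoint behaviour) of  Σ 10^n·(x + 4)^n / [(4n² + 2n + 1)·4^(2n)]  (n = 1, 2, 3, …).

Ratio test: |a_{n+1}/a_n| = [(4n² + 2n + 1)/(4(n+1)² + 2(n+1) + 1)] · 10/16 → 5/8 as n → ∞.
The series converges when 5/8 · |x + 4| < 1, giving R = 8/5.
Endpoint x = -12/5: absolute convergence follows by limit comparison with Σ 1/n².
When x = -28/5, the series is dominated by a constant times Σ 1/n², which converges (p = 2 > 1).

[-28/5, -12/5]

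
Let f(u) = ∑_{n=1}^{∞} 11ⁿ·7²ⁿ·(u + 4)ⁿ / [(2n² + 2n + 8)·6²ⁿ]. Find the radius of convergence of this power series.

The ratio of consecutive coefficients is [(2n² + 2n + 8)/(2(n+1)² + 2(n+1) + 8)] · 11·49/36 → 539/36.
The series converges when 539/36 · |u + 4| < 1, giving R = 36/539.

R = 36/539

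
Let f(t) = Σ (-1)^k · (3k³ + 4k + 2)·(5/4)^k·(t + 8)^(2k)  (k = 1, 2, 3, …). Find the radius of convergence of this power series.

R = 2√5/5

Apply the ratio test: |a_{k+1}| / |a_k| = [(3(k+1)³ + 4(k+1) + 2)/(3k³ + 4k + 2)] · 5/4, which tends to 5/4 as k → ∞.
Since the exponent of (t + 8) increases by 2 each term, convergence requires |t + 8|² < 4/5, hence R = 2√5/5.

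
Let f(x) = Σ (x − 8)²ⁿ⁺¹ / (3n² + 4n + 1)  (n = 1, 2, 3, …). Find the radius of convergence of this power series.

Ratio test: |a_{n+1}/a_n| = (3n² + 4n + 1)/(3(n+1)² + 4(n+1) + 1) → 1 as n → ∞.
Writing y = (x − 8)², the series in y has radius 1, so |x − 8| < √(1) = 1 and R = 1.

R = 1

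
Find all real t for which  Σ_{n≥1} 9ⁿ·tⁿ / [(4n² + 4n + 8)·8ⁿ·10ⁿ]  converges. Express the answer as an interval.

By the ratio test, |a_{n+1}/a_n| = [(4n² + 4n + 8)/(4(n+1)² + 4(n+1) + 8)] · 9/(8·10) → 9/80.
Convergence for |t| · 9/80 < 1, i.e. |t| < 80/9. So R = 80/9.
When t = 80/9, the terms are on the order of 1/n², so the series converges absolutely by comparison with the p-series (p = 2 > 1).
Endpoint t = -80/9: absolute convergence follows by limit comparison with Σ 1/n².

[-80/9, 80/9]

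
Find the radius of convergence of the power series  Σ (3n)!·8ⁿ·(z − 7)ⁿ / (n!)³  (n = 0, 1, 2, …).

The ratio of consecutive coefficients is (3n+1)·(3n+2)·(3n+3)/(n+1)³ · 8 → 216.
Hence the series converges for |z − 7| < 1/(216) = 1/216, so the radius of convergence is 1/216.

R = 1/216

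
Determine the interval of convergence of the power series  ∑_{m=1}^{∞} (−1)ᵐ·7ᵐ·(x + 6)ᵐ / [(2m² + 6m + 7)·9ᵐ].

The ratio of consecutive coefficients is [(2m² + 6m + 7)/(2(m+1)² + 6(m+1) + 7)] · 7/9 → 7/9.
Thus R = 1/(7/9) = 9/7.
Check x = -33/7: the series is dominated by a constant times Σ 1/m², which converges (p = 2 > 1).
At x = -51/7: absolute convergence follows by limit comparison with Σ 1/m².

[-51/7, -33/7]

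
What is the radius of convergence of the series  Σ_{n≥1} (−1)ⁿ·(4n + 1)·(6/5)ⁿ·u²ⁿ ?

Apply the ratio test: |a_{n+1}| / |a_n| = [(4(n+1) + 1)/(4n + 1)] · 6/5, which tends to 6/5 as n → ∞.
Successive powers of u differ by 2, so the series converges when |u|² · 6/5 < 1, i.e. |u| < √(5/6). So R = √30/6.

R = √30/6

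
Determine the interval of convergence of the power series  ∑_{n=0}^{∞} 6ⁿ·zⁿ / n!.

By the ratio test, |a_{n+1}/a_n| = 6 · 1/(n+1) → 0.
The limit is 0, so the series converges for all z; R = ∞.

(−∞, ∞)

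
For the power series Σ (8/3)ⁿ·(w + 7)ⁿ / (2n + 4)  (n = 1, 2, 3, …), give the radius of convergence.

R = 3/8

Ratio test: |a_{n+1}/a_n| = [(2n + 4)/(2(n+1) + 4)] · 8/3 → 8/3 as n → ∞.
The series converges when 8/3 · |w + 7| < 1, giving R = 3/8.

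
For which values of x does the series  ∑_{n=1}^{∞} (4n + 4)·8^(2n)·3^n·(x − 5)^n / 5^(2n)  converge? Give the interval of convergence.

(935/192, 985/192)

The ratio of consecutive coefficients is [(4(n+1) + 4)/(4n + 4)] · 64·3/25 → 192/25.
Hence the series converges for |x − 5| < 1/(192/25) = 25/192, so the radius of convergence is 25/192.
Endpoint x = 985/192: the n-th term does not approach 0; divergence by the term test.
When x = 935/192, the terms do not tend to 0, so the series diverges.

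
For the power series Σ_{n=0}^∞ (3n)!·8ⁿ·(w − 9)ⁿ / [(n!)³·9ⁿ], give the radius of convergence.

The ratio of consecutive coefficients is (3n+1)·(3n+2)·(3n+3)/(n+1)³ · 8/9 → 24.
The series converges when 24 · |w − 9| < 1, giving R = 1/24.

R = 1/24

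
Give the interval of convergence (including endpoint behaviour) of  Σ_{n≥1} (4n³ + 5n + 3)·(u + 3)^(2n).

(-4, -2)

The ratio of consecutive coefficients is (4(n+1)³ + 5(n+1) + 3)/(4n³ + 5n + 3) → 1.
Since the exponent of (u + 3) increases by 2 each term, convergence requires |u + 3|² < 1, hence R = 1.
Endpoint u = -2: the terms do not tend to 0, so the series diverges.
Check u = -4: the terms do not tend to 0, so the series diverges.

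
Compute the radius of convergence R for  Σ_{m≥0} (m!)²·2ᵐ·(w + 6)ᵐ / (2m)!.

R = 2

Ratio test: |a_{m+1}/a_m| = (m+1)²/[(2m+1)·(2m+2)] · 2 → 1/2 as m → ∞.
Thus R = 1/(1/2) = 2.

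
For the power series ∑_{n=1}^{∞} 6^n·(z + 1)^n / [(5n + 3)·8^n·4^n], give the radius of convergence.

R = 16/3

The ratio of consecutive coefficients is [(5n + 3)/(5(n+1) + 3)] · 6/(8·4) → 3/16.
Thus R = 1/(3/16) = 16/3.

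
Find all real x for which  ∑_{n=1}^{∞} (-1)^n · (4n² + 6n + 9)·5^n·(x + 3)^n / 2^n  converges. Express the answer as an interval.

The ratio of consecutive coefficients is [(4(n+1)² + 6(n+1) + 9)/(4n² + 6n + 9)] · 5/2 → 5/2.
Hence the series converges for |x + 3| < 1/(5/2) = 2/5, so the radius of convergence is 2/5.
Endpoint x = -13/5: the terms have absolute value of order n², which does not tend to 0, so the series diverges by the divergence test.
When x = -17/5, the terms have absolute value of order n², which does not tend to 0, so the series diverges by the divergence test.

(-17/5, -13/5)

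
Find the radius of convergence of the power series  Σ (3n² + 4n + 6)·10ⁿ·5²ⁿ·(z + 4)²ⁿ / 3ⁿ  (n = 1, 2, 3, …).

R = √30/50

The ratio of consecutive coefficients is [(3(n+1)² + 4(n+1) + 6)/(3n² + 4n + 6)] · 10·25/3 → 250/3.
Writing y = (z + 4)², the series in y has radius 3/250, so |z + 4| < √(3/250) and R = √30/50.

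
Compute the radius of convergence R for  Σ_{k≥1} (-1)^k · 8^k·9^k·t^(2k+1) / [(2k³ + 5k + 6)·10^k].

R = √5/6

Apply the ratio test: |a_{k+1}| / |a_k| = [(2k³ + 5k + 6)/(2(k+1)³ + 5(k+1) + 6)] · 8·9/10, which tends to 36/5 as k → ∞.
Writing y = t², the series in y has radius 5/36, so |t| < √(5/36) and R = √5/6.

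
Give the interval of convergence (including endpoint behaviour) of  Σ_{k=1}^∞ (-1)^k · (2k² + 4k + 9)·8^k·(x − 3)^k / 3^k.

(21/8, 27/8)

The ratio of consecutive coefficients is [(2(k+1)² + 4(k+1) + 9)/(2k² + 4k + 9)] · 8/3 → 8/3.
Convergence for |x − 3| · 8/3 < 1, i.e. |x − 3| < 3/8. So R = 3/8.
Endpoint x = 27/8: the terms do not tend to 0, so the series diverges.
Check x = 21/8: the k-th term does not approach 0; divergence by the term test.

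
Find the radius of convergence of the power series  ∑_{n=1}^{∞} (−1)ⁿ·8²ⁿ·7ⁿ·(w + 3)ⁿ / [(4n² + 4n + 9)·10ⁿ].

R = 5/224

Ratio test: |a_{n+1}/a_n| = [(4n² + 4n + 9)/(4(n+1)² + 4(n+1) + 9)] · 64·7/10 → 224/5 as n → ∞.
Thus R = 1/(224/5) = 5/224.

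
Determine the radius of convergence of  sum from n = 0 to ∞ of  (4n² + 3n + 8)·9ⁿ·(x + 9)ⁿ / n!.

The ratio of consecutive coefficients is (4(n+1)² + 3(n+1) + 8)/(4n² + 3n + 8) · 9 · 1/(n+1) → 0.
The ratio tends to 0 regardless of x, hence R = ∞.

R = ∞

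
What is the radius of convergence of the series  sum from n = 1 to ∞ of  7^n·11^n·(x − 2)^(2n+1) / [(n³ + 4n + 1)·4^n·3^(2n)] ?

By the ratio test, |a_{n+1}/a_n| = [(n³ + 4n + 1)/((n+1)³ + 4(n+1) + 1)] · 7·11/(4·9) → 77/36.
Since the exponent of (x − 2) increases by 2 each term, convergence requires |x − 2|² < 36/77, hence R = 6√77/77.

R = 6√77/77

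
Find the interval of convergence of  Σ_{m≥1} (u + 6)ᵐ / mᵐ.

Root test: |a_m|^(1/m) = 1/m → 0.
Since the m-th root of |a_m| tends to 0, the series converges for all real u; R = ∞.

(−∞, ∞)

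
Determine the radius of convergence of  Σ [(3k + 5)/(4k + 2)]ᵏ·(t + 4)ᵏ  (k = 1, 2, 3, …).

R = 4/3

By the Cauchy root test, |a_k|^(1/k) = (3k + 5)/(4k + 2) → 3/4.
Thus R = 1/(3/4) = 4/3.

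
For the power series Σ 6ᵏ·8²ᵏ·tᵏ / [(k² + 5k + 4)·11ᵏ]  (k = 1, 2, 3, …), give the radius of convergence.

R = 11/384

Ratio test: |a_{k+1}/a_k| = [(k² + 5k + 4)/((k+1)² + 5(k+1) + 4)] · 6·64/11 → 384/11 as k → ∞.
Thus R = 1/(384/11) = 11/384.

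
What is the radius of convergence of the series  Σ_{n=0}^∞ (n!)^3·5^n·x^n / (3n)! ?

The ratio of consecutive coefficients is (n+1)³/[(3n+1)·(3n+2)·(3n+3)] · 5 → 5/27.
The series converges when 5/27 · |x| < 1, giving R = 27/5.

R = 27/5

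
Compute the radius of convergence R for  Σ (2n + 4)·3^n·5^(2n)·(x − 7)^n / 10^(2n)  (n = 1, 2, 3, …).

R = 4/3

Apply the ratio test: |a_{n+1}| / |a_n| = [(2(n+1) + 4)/(2n + 4)] · 3·25/100, which tends to 3/4 as n → ∞.
Hence the series converges for |x − 7| < 1/(3/4) = 4/3, so the radius of convergence is 4/3.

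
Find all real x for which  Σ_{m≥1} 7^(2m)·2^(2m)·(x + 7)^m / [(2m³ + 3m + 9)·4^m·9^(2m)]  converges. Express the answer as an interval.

[-424/49, -262/49]

By the ratio test, |a_{m+1}/a_m| = [(2m³ + 3m + 9)/(2(m+1)³ + 3(m+1) + 9)] · 49·4/(4·81) → 49/81.
The series converges when 49/81 · |x + 7| < 1, giving R = 81/49.
When x = -262/49, the series is dominated by a constant times Σ 1/m³, which converges (p = 3 > 1).
Endpoint x = -424/49: absolute convergence follows by limit comparison with Σ 1/m³.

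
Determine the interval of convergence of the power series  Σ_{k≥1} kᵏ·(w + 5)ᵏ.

{-5}

Applying the root test, |a_k|^(1/k) = k → ∞.
The root grows without bound, so R = 0 (convergence only at w = -5).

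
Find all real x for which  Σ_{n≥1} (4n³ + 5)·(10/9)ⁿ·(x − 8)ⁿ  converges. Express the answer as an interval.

The ratio of consecutive coefficients is [(4(n+1)³ + 5)/(4n³ + 5)] · 10/9 → 10/9.
Thus R = 1/(10/9) = 9/10.
Check x = 89/10: the terms do not tend to 0, so the series diverges.
When x = 71/10, the terms have absolute value of order n³, which does not tend to 0, so the series diverges by the divergence test.

(71/10, 89/10)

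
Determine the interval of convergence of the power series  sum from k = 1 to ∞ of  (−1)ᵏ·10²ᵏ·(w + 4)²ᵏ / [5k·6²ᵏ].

[-23/5, -17/5]

By the ratio test, |a_{k+1}/a_k| = [5k/5(k+1)] · 100/36 → 25/9.
Since the exponent of (w + 4) increases by 2 each term, convergence requires |w + 4|² < 9/25, hence R = 3/5.
Check w = -17/5: the terms alternate in sign and decrease monotonically to 0 in absolute value (size ~ c/k), so the alternating series test gives convergence.
When w = -23/5, the terms alternate in sign and decrease monotonically to 0 in absolute value (size ~ c/k), so the alternating series test gives convergence.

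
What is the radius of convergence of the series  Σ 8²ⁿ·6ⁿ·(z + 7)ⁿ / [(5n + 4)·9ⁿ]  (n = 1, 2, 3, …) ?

Apply the ratio test: |a_{n+1}| / |a_n| = [(5n + 4)/(5(n+1) + 4)] · 64·6/9, which tends to 128/3 as n → ∞.
Convergence for |z + 7| · 128/3 < 1, i.e. |z + 7| < 3/128. So R = 3/128.

R = 3/128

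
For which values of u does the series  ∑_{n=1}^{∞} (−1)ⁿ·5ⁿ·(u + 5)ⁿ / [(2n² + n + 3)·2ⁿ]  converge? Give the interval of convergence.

By the ratio test, |a_{n+1}/a_n| = [(2n² + n + 3)/(2(n+1)² + (n+1) + 3)] · 5/2 → 5/2.
Hence the series converges for |u + 5| < 1/(5/2) = 2/5, so the radius of convergence is 2/5.
Endpoint u = -23/5: the terms are on the order of 1/n², so the series converges absolutely by comparison with the p-series (p = 2 > 1).
When u = -27/5, the terms are on the order of 1/n², so the series converges absolutely by comparison with the p-series (p = 2 > 1).

[-27/5, -23/5]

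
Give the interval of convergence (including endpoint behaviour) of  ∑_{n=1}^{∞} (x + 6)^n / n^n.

Applying the root test, |a_n|^(1/n) = 1/n → 0.
Since the n-th root of |a_n| tends to 0, the series converges for all real x; R = ∞.

(−∞, ∞)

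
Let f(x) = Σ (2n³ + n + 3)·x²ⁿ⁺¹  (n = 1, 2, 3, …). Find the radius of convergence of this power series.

Apply the ratio test: |a_{n+1}| / |a_n| = (2(n+1)³ + (n+1) + 3)/(2n³ + n + 3), which tends to 1 as n → ∞.
Since the exponent of x increases by 2 each term, convergence requires |x|² < 1, hence R = 1.

R = 1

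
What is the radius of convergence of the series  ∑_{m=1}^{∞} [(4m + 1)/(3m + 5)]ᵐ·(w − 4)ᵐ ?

Root test: |a_m|^(1/m) = (4m + 1)/(3m + 5) → 4/3.
Thus R = 1/(4/3) = 3/4.

R = 3/4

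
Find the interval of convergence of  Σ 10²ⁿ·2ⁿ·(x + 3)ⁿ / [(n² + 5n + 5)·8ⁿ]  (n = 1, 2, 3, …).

[-76/25, -74/25]

By the ratio test, |a_{n+1}/a_n| = [(n² + 5n + 5)/((n+1)² + 5(n+1) + 5)] · 100·2/8 → 25.
Thus R = 1/(25) = 1/25.
Check x = -74/25: the series is dominated by a constant times Σ 1/n², which converges (p = 2 > 1).
When x = -76/25, the terms are on the order of 1/n², so the series converges absolutely by comparison with the p-series (p = 2 > 1).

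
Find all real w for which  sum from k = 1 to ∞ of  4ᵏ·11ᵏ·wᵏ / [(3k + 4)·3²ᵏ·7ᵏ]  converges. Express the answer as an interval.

[-63/44, 63/44)

By the ratio test, |a_{k+1}/a_k| = [(3k + 4)/(3(k+1) + 4)] · 4·11/(9·7) → 44/63.
Hence the series converges for |w| < 1/(44/63) = 63/44, so the radius of convergence is 63/44.
At w = 63/44: comparison with the harmonic series Σ 1/k shows the series diverges.
Endpoint w = -63/44: an alternating series whose terms decrease to 0 in absolute value, so it converges by the Leibniz criterion.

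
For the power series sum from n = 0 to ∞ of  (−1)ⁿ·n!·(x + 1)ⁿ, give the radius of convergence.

R = 0

The ratio of consecutive coefficients is (n+1) → ∞.
Since the ratio → ∞, the series diverges for every x ≠ -1, and R = 0.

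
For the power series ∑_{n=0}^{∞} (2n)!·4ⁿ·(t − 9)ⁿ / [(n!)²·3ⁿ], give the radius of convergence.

R = 3/16

Ratio test: |a_{n+1}/a_n| = (2n+1)·(2n+2)/(n+1)² · 4/3 → 16/3 as n → ∞.
Thus R = 1/(16/3) = 3/16.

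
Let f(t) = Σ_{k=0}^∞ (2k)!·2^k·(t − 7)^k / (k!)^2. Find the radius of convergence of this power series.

R = 1/8

Ratio test: |a_{k+1}/a_k| = (2k+1)·(2k+2)/(k+1)² · 2 → 8 as k → ∞.
The series converges when 8 · |t − 7| < 1, giving R = 1/8.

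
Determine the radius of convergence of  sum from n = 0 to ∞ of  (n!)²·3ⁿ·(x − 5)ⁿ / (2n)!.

The ratio of consecutive coefficients is (n+1)²/[(2n+1)·(2n+2)] · 3 → 3/4.
Convergence for |x − 5| · 3/4 < 1, i.e. |x − 5| < 4/3. So R = 4/3.

R = 4/3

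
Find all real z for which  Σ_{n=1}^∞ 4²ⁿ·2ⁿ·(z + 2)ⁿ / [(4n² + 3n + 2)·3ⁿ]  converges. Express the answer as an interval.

Apply the ratio test: |a_{n+1}| / |a_n| = [(4n² + 3n + 2)/(4(n+1)² + 3(n+1) + 2)] · 16·2/3, which tends to 32/3 as n → ∞.
Hence the series converges for |z + 2| < 1/(32/3) = 3/32, so the radius of convergence is 3/32.
Check z = -61/32: absolute convergence follows by limit comparison with Σ 1/n².
When z = -67/32, the series is dominated by a constant times Σ 1/n², which converges (p = 2 > 1).

[-67/32, -61/32]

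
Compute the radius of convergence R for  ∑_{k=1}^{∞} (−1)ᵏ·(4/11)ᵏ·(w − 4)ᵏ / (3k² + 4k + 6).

Apply the ratio test: |a_{k+1}| / |a_k| = [(3k² + 4k + 6)/(3(k+1)² + 4(k+1) + 6)] · 4/11, which tends to 4/11 as k → ∞.
Convergence for |w − 4| · 4/11 < 1, i.e. |w − 4| < 11/4. So R = 11/4.

R = 11/4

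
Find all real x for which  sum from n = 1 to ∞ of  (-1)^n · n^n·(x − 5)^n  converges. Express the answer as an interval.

Applying the root test, |a_n|^(1/n) = n → ∞.
Since the n-th root of |a_n| is unbounded, the series converges only at x = 5; R = 0.

{5}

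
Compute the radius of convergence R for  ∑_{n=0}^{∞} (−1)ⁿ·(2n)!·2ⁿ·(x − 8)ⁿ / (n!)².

By the ratio test, |a_{n+1}/a_n| = (2n+1)·(2n+2)/(n+1)² · 2 → 8.
Convergence for |x − 8| · 8 < 1, i.e. |x − 8| < 1/8. So R = 1/8.

R = 1/8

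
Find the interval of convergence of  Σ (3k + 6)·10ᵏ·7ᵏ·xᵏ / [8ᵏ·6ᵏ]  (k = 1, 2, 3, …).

The ratio of consecutive coefficients is [(3(k+1) + 6)/(3k + 6)] · 10·7/(8·6) → 35/24.
The series converges when 35/24 · |x| < 1, giving R = 24/35.
Endpoint x = 24/35: the terms have absolute value of order k, which does not tend to 0, so the series diverges by the divergence test.
Endpoint x = -24/35: the terms have absolute value of order k, which does not tend to 0, so the series diverges by the divergence test.

(-24/35, 24/35)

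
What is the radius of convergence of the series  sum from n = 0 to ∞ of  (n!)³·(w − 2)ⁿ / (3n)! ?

Ratio test: |a_{n+1}/a_n| = (n+1)³/[(3n+1)·(3n+2)·(3n+3)] → 1/27 as n → ∞.
Hence the series converges for |w − 2| < 1/(1/27) = 27, so the radius of convergence is 27.

R = 27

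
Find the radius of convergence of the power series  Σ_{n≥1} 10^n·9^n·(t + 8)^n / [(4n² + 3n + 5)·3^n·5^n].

R = 1/6

By the ratio test, |a_{n+1}/a_n| = [(4n² + 3n + 5)/(4(n+1)² + 3(n+1) + 5)] · 10·9/(3·5) → 6.
Thus R = 1/(6) = 1/6.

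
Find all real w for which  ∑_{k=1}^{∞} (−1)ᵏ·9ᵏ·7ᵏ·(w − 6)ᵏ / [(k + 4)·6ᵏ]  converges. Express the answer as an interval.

Apply the ratio test: |a_{k+1}| / |a_k| = [(k + 4)/((k+1) + 4)] · 9·7/6, which tends to 21/2 as k → ∞.
The series converges when 21/2 · |w − 6| < 1, giving R = 2/21.
Check w = 128/21: an alternating series whose terms decrease to 0 in absolute value, so it converges by the Leibniz criterion.
When w = 124/21, comparison with the harmonic series Σ 1/k shows the series diverges.

(124/21, 128/21]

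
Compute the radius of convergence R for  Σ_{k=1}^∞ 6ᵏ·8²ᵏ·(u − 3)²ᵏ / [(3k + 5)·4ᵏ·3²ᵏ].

R = √6/8

Apply the ratio test: |a_{k+1}| / |a_k| = [(3k + 5)/(3(k+1) + 5)] · 6·64/(4·9), which tends to 32/3 as k → ∞.
Since the exponent of (u − 3) increases by 2 each term, convergence requires |u − 3|² < 3/32, hence R = √6/8.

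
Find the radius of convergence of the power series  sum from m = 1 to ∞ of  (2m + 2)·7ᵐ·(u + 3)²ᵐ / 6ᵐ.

R = √42/7

Ratio test: |a_{m+1}/a_m| = [(2(m+1) + 2)/(2m + 2)] · 7/6 → 7/6 as m → ∞.
Writing y = (u + 3)², the series in y has radius 6/7, so |u + 3| < √(6/7) and R = √42/7.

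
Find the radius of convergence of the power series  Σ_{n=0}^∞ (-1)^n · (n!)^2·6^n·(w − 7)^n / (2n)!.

By the ratio test, |a_{n+1}/a_n| = (n+1)²/[(2n+1)·(2n+2)] · 6 → 3/2.
Convergence for |w − 7| · 3/2 < 1, i.e. |w − 7| < 2/3. So R = 2/3.

R = 2/3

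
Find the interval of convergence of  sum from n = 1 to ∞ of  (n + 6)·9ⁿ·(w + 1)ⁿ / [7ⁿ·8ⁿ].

The ratio of consecutive coefficients is [((n+1) + 6)/(n + 6)] · 9/(7·8) → 9/56.
Hence the series converges for |w + 1| < 1/(9/56) = 56/9, so the radius of convergence is 56/9.
Endpoint w = 47/9: the terms do not tend to 0, so the series diverges.
At w = -65/9: the terms do not tend to 0, so the series diverges.

(-65/9, 47/9)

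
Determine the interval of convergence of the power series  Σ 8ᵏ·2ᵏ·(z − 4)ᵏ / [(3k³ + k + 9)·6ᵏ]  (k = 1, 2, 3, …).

[29/8, 35/8]

Apply the ratio test: |a_{k+1}| / |a_k| = [(3k³ + k + 9)/(3(k+1)³ + (k+1) + 9)] · 8·2/6, which tends to 8/3 as k → ∞.
Thus R = 1/(8/3) = 3/8.
Check z = 35/8: the terms are on the order of 1/k³, so the series converges absolutely by comparison with the p-series (p = 3 > 1).
When z = 29/8, absolute convergence follows by limit comparison with Σ 1/k³.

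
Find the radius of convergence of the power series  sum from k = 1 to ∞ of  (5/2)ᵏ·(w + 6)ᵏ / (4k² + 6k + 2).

R = 2/5

By the ratio test, |a_{k+1}/a_k| = [(4k² + 6k + 2)/(4(k+1)² + 6(k+1) + 2)] · 5/2 → 5/2.
Thus R = 1/(5/2) = 2/5.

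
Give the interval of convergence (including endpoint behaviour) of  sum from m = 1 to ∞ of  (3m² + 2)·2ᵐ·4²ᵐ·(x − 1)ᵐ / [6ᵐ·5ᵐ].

Apply the ratio test: |a_{m+1}| / |a_m| = [(3(m+1)² + 2)/(3m² + 2)] · 2·16/(6·5), which tends to 16/15 as m → ∞.
Hence the series converges for |x − 1| < 1/(16/15) = 15/16, so the radius of convergence is 15/16.
Endpoint x = 31/16: the m-th term does not approach 0; divergence by the term test.
When x = 1/16, the terms have absolute value of order m², which does not tend to 0, so the series diverges by the divergence test.

(1/16, 31/16)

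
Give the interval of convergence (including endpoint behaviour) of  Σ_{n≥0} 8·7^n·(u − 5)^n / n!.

(−∞, ∞)

Apply the ratio test: |a_{n+1}| / |a_n| = 8/8 · 7 · 1/(n+1), which tends to 0 as n → ∞.
The limit is 0, so the series converges for all u; R = ∞.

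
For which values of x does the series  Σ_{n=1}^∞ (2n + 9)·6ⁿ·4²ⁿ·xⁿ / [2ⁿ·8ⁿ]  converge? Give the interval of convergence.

(-1/6, 1/6)

Ratio test: |a_{n+1}/a_n| = [(2(n+1) + 9)/(2n + 9)] · 6·16/(2·8) → 6 as n → ∞.
Thus R = 1/(6) = 1/6.
Check x = 1/6: the terms have absolute value of order n, which does not tend to 0, so the series diverges by the divergence test.
At x = -1/6: the n-th term does not approach 0; divergence by the term test.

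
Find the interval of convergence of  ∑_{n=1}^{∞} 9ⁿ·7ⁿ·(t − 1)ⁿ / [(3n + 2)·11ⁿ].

[52/63, 74/63)

Apply the ratio test: |a_{n+1}| / |a_n| = [(3n + 2)/(3(n+1) + 2)] · 9·7/11, which tends to 63/11 as n → ∞.
Convergence for |t − 1| · 63/11 < 1, i.e. |t − 1| < 11/63. So R = 11/63.
Endpoint t = 74/63: comparison with the harmonic series Σ 1/n shows the series diverges.
Endpoint t = 52/63: an alternating series whose terms decrease to 0 in absolute value, so it converges by the Leibniz criterion.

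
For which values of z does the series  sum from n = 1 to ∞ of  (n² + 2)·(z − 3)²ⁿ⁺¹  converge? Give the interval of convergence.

(2, 4)

Ratio test: |a_{n+1}/a_n| = ((n+1)² + 2)/(n² + 2) → 1 as n → ∞.
Successive powers of (z − 3) differ by 2, so the series converges when |z − 3|² · 1 < 1, i.e. |z − 3| < √(1) = 1. So R = 1.
When z = 4, the terms do not tend to 0, so the series diverges.
Check z = 2: the n-th term does not approach 0; divergence by the term test.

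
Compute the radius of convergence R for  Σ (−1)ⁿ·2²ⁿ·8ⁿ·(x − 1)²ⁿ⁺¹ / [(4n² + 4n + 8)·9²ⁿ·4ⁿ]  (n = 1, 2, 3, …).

The ratio of consecutive coefficients is [(4n² + 4n + 8)/(4(n+1)² + 4(n+1) + 8)] · 4·8/(81·4) → 8/81.
Successive powers of (x − 1) differ by 2, so the series converges when |x − 1|² · 8/81 < 1, i.e. |x − 1| < √(81/8). So R = 9√2/4.

R = 9√2/4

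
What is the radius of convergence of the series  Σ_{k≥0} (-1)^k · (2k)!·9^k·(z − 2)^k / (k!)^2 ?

By the ratio test, |a_{k+1}/a_k| = (2k+1)·(2k+2)/(k+1)² · 9 → 36.
Hence the series converges for |z − 2| < 1/(36) = 1/36, so the radius of convergence is 1/36.

R = 1/36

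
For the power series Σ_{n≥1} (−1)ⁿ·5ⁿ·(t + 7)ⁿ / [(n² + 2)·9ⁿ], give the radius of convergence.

By the ratio test, |a_{n+1}/a_n| = [(n² + 2)/((n+1)² + 2)] · 5/9 → 5/9.
Hence the series converges for |t + 7| < 1/(5/9) = 9/5, so the radius of convergence is 9/5.

R = 9/5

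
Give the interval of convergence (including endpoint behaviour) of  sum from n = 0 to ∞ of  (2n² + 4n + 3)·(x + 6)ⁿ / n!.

Apply the ratio test: |a_{n+1}| / |a_n| = (2(n+1)² + 4(n+1) + 3)/(2n² + 4n + 3) · 1/(n+1), which tends to 0 as n → ∞.
The limit is 0, so the series converges for all x; R = ∞.

(−∞, ∞)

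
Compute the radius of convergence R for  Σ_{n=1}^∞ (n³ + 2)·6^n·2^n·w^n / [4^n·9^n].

By the ratio test, |a_{n+1}/a_n| = [((n+1)³ + 2)/(n³ + 2)] · 6·2/(4·9) → 1/3.
Convergence for |w| · 1/3 < 1, i.e. |w| < 3. So R = 3.

R = 3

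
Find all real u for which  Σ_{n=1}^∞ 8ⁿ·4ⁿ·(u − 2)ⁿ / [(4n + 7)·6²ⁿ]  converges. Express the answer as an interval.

Ratio test: |a_{n+1}/a_n| = [(4n + 7)/(4(n+1) + 7)] · 8·4/36 → 8/9 as n → ∞.
Convergence for |u − 2| · 8/9 < 1, i.e. |u − 2| < 9/8. So R = 9/8.
When u = 25/8, the terms behave like c/n; limit comparison with the harmonic series gives divergence.
Check u = 7/8: the terms alternate in sign and decrease monotonically to 0 in absolute value (size ~ c/n), so the alternating series test gives convergence.

[7/8, 25/8)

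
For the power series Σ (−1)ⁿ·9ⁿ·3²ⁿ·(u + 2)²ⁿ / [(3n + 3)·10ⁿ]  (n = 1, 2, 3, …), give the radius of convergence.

The ratio of consecutive coefficients is [(3n + 3)/(3(n+1) + 3)] · 9·9/10 → 81/10.
Since the exponent of (u + 2) increases by 2 each term, convergence requires |u + 2|² < 10/81, hence R = √10/9.

R = √10/9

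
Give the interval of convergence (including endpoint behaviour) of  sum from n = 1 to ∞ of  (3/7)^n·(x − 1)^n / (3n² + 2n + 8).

[-4/3, 10/3]

The ratio of consecutive coefficients is [(3n² + 2n + 8)/(3(n+1)² + 2(n+1) + 8)] · 3/7 → 3/7.
Thus R = 1/(3/7) = 7/3.
At x = 10/3: absolute convergence follows by limit comparison with Σ 1/n².
Endpoint x = -4/3: absolute convergence follows by limit comparison with Σ 1/n².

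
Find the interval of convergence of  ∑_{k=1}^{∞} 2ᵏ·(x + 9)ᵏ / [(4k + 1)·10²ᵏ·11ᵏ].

[-559, 541)

Apply the ratio test: |a_{k+1}| / |a_k| = [(4k + 1)/(4(k+1) + 1)] · 2/(100·11), which tends to 1/550 as k → ∞.
Hence the series converges for |x + 9| < 1/(1/550) = 550, so the radius of convergence is 550.
When x = 541, comparison with the harmonic series Σ 1/k shows the series diverges.
Check x = -559: convergence follows from the alternating series test (terms decrease monotonically to 0).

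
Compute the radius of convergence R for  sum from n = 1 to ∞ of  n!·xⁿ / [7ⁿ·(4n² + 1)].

R = 0

Apply the ratio test: |a_{n+1}| / |a_n| = (n+1) · 1/7 · (4n² + 1)/(4(n+1)² + 1), which tends to ∞ as n → ∞.
The terms grow without bound for any x ≠ 0, so R = 0 (convergence only at x = 0).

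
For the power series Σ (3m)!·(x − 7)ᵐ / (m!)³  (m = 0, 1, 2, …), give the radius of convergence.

R = 1/27

Ratio test: |a_{m+1}/a_m| = (3m+1)·(3m+2)·(3m+3)/(m+1)³ → 27 as m → ∞.
Convergence for |x − 7| · 27 < 1, i.e. |x − 7| < 1/27. So R = 1/27.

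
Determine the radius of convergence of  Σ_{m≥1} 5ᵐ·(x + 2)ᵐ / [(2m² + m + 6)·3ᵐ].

Apply the ratio test: |a_{m+1}| / |a_m| = [(2m² + m + 6)/(2(m+1)² + (m+1) + 6)] · 5/3, which tends to 5/3 as m → ∞.
Convergence for |x + 2| · 5/3 < 1, i.e. |x + 2| < 3/5. So R = 3/5.

R = 3/5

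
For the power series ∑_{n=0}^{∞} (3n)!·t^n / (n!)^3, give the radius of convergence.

R = 1/27

The ratio of consecutive coefficients is (3n+1)·(3n+2)·(3n+3)/(n+1)³ → 27.
Thus R = 1/(27) = 1/27.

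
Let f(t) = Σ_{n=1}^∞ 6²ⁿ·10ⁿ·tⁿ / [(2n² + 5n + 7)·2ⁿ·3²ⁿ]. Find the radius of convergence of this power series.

R = 1/20

The ratio of consecutive coefficients is [(2n² + 5n + 7)/(2(n+1)² + 5(n+1) + 7)] · 36·10/(2·9) → 20.
Hence the series converges for |t| < 1/(20) = 1/20, so the radius of convergence is 1/20.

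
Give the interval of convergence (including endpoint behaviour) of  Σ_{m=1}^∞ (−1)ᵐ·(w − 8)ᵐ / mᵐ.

(−∞, ∞)

By the Cauchy root test, |a_m|^(1/m) = 1/m → 0.
The limit is 0 for every w, so R = ∞.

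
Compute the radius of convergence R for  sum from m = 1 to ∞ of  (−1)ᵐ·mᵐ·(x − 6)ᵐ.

Root test: |a_m|^(1/m) = m → ∞.
The root grows without bound, so R = 0 (convergence only at x = 6).

R = 0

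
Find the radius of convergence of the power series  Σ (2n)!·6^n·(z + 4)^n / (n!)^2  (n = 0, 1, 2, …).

The ratio of consecutive coefficients is (2n+1)·(2n+2)/(n+1)² · 6 → 24.
Hence the series converges for |z + 4| < 1/(24) = 1/24, so the radius of convergence is 1/24.

R = 1/24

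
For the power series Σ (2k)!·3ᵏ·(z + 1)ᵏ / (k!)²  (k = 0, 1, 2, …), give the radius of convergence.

Apply the ratio test: |a_{k+1}| / |a_k| = (2k+1)·(2k+2)/(k+1)² · 3, which tends to 12 as k → ∞.
Convergence for |z + 1| · 12 < 1, i.e. |z + 1| < 1/12. So R = 1/12.

R = 1/12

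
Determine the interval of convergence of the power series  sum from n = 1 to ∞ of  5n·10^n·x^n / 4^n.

(-2/5, 2/5)

The ratio of consecutive coefficients is [5(n+1)/5n] · 10/4 → 5/2.
Hence the series converges for |x| < 1/(5/2) = 2/5, so the radius of convergence is 2/5.
Endpoint x = 2/5: the terms do not tend to 0, so the series diverges.
Endpoint x = -2/5: the terms do not tend to 0, so the series diverges.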